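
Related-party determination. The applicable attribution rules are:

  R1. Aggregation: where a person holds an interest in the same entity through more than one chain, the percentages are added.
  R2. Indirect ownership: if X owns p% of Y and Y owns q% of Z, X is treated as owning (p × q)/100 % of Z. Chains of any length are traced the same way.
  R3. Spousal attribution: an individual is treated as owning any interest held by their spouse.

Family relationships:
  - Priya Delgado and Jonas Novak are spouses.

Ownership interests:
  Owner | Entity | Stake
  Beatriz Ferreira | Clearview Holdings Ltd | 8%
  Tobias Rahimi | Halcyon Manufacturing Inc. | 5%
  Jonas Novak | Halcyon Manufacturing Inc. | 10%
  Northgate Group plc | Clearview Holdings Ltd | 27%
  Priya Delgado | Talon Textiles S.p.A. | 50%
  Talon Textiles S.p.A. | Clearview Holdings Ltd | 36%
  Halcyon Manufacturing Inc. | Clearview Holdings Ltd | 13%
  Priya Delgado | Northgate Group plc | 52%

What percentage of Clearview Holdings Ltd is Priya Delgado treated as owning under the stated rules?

By spousal attribution (R3), Priya Delgado is treated as owning Jonas Novak's 10% interest in Halcyon Manufacturing Inc.
Chain via Northgate Group plc (R2): 52% × 27% = 14.04% of Clearview Holdings Ltd.
Chain via Talon Textiles S.p.A. (R2): 50% × 36% = 18% of Clearview Holdings Ltd.
Chain via Halcyon Manufacturing Inc. (R2): 10% × 13% = 1.3% of Clearview Holdings Ltd.
Aggregating (R1): 14.04% + 18% + 1.3% = 33.34%.

33.34%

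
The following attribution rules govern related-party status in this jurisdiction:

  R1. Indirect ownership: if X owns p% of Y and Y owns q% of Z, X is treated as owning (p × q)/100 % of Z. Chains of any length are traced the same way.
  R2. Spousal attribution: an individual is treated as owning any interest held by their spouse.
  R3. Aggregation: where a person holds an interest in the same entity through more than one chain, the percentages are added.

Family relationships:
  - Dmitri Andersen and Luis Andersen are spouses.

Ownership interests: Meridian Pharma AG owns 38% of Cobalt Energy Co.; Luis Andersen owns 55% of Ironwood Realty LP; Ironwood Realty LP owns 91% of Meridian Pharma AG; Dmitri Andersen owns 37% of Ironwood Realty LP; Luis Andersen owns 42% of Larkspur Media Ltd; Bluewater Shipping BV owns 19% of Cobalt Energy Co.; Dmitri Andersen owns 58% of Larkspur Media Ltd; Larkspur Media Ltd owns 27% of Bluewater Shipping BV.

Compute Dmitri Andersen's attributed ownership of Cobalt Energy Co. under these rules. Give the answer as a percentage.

36.9436%

By spousal attribution (R2), Dmitri Andersen is treated as also owning Luis Andersen's interest in Ironwood Realty LP, giving 37% + 55% = 92%.
By spousal attribution (R2), Dmitri Andersen is treated as also owning Luis Andersen's interest in Larkspur Media Ltd, giving 58% + 42% = 100%.
Chain via Ironwood Realty LP → Meridian Pharma AG (R1): 92% × 91% × 38% = 31.8136% of Cobalt Energy Co.
Chain via Larkspur Media Ltd → Bluewater Shipping BV (R1): 100% × 27% × 19% = 5.13% of Cobalt Energy Co.
Aggregating (R3): 31.8136% + 5.13% = 36.9436%.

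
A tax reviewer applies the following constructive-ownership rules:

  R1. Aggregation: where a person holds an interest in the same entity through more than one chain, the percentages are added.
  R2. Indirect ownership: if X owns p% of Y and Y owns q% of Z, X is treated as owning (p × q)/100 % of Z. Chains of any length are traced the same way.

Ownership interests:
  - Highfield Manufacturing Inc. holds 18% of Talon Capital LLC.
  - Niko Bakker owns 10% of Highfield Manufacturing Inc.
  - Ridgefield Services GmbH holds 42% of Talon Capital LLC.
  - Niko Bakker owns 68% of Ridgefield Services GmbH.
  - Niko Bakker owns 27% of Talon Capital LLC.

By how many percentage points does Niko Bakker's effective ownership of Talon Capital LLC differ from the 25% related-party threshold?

Chain via Ridgefield Services GmbH (R2): 68% × 42% = 28.56% of Talon Capital LLC.
Chain via Highfield Manufacturing Inc. (R2): 10% × 18% = 1.8% of Talon Capital LLC.
Direct interest in Talon Capital LLC: 27%.
Aggregating (R1): 28.56% + 1.8% + 27% = 57.36%.
57.36% exceeds the 25% threshold by 32.36 percentage points.

32.36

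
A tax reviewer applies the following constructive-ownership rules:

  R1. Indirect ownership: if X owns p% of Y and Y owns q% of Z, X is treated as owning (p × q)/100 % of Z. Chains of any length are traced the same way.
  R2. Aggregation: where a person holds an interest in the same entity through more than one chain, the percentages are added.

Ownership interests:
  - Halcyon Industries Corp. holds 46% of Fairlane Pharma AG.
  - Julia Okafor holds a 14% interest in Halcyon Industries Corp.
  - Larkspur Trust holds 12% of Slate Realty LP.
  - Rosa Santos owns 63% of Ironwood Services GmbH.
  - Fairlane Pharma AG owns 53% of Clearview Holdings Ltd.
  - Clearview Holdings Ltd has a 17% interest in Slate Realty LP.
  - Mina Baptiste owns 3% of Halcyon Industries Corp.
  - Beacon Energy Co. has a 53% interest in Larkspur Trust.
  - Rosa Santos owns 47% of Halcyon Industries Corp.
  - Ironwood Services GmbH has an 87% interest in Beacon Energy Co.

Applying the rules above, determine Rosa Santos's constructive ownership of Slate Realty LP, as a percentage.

Chain via Halcyon Industries Corp. → Fairlane Pharma AG → Clearview Holdings Ltd (R1): 47% × 46% × 53% × 17% = 1.947962% of Slate Realty LP.
Chain via Ironwood Services GmbH → Beacon Energy Co. → Larkspur Trust (R1): 63% × 87% × 53% × 12% = 3.485916% of Slate Realty LP.
Aggregating (R2): 1.947962% + 3.485916% = 5.433878%.

5.433878%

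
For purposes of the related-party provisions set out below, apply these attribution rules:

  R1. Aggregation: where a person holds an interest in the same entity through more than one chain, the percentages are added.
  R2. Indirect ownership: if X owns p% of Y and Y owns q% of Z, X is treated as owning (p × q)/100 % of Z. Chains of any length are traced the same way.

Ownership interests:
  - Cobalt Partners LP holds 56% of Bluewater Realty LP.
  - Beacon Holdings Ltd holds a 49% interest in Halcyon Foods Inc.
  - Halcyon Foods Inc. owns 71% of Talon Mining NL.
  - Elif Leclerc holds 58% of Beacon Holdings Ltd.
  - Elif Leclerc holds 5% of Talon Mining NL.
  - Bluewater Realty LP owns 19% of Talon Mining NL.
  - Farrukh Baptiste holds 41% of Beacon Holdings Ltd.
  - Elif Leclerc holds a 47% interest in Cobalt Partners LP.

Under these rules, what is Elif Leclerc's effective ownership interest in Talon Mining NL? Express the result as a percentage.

30.179%

Chain via Beacon Holdings Ltd → Halcyon Foods Inc. (R2): 58% × 49% × 71% = 20.1782% of Talon Mining NL.
Chain via Cobalt Partners LP → Bluewater Realty LP (R2): 47% × 56% × 19% = 5.0008% of Talon Mining NL.
Direct interest in Talon Mining NL: 5%.
Aggregating (R1): 20.1782% + 5.0008% + 5% = 30.179%.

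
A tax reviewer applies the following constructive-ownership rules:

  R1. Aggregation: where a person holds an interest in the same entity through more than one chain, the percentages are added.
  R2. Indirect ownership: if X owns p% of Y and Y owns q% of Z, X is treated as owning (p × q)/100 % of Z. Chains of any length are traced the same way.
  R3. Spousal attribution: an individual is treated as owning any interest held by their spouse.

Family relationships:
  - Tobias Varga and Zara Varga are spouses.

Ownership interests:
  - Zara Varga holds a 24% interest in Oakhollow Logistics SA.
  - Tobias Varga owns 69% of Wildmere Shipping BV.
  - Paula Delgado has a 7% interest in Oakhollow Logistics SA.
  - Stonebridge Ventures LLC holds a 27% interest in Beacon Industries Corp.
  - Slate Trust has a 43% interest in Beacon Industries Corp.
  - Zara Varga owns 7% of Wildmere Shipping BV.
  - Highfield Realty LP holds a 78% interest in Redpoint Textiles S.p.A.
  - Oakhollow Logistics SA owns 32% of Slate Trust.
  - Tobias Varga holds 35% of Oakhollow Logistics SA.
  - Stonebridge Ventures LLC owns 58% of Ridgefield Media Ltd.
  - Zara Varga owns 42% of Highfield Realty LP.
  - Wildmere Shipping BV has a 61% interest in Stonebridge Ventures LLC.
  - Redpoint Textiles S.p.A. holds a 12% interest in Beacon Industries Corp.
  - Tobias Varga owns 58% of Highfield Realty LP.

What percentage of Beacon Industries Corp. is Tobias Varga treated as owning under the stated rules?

By spousal attribution (R3), Tobias Varga is treated as also owning Zara Varga's interest in Wildmere Shipping BV, giving 69% + 7% = 76%.
By spousal attribution (R3), Tobias Varga is treated as also owning Zara Varga's interest in Oakhollow Logistics SA, giving 35% + 24% = 59%.
By spousal attribution (R3), Tobias Varga is treated as also owning Zara Varga's interest in Highfield Realty LP, giving 58% + 42% = 100%.
Chain via Wildmere Shipping BV → Stonebridge Ventures LLC (R2): 76% × 61% × 27% = 12.5172% of Beacon Industries Corp.
Chain via Oakhollow Logistics SA → Slate Trust (R2): 59% × 32% × 43% = 8.1184% of Beacon Industries Corp.
Chain via Highfield Realty LP → Redpoint Textiles S.p.A. (R2): 100% × 78% × 12% = 9.36% of Beacon Industries Corp.
Aggregating (R1): 12.5172% + 8.1184% + 9.36% = 29.9956%.

29.9956%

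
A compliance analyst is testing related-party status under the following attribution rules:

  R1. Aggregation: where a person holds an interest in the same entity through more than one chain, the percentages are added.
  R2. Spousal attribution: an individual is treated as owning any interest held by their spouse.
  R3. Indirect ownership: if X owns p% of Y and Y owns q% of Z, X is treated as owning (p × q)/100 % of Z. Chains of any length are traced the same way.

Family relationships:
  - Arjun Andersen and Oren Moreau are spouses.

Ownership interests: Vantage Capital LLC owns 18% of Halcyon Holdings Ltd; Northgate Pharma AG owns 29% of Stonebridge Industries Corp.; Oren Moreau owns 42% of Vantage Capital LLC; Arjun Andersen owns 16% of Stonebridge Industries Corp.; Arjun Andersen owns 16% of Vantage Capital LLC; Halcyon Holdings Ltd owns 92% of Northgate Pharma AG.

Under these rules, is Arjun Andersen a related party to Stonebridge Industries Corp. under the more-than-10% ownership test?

By spousal attribution (R2), Arjun Andersen is treated as also owning Oren Moreau's interest in Vantage Capital LLC, giving 16% + 42% = 58%.
Chain via Vantage Capital LLC → Halcyon Holdings Ltd → Northgate Pharma AG (R3): 58% × 18% × 92% × 29% = 2.785392% of Stonebridge Industries Corp.
Direct interest in Stonebridge Industries Corp: 16%.
Aggregating (R1): 2.785392% + 16% = 18.785392%.
18.785392% exceeds the 10% threshold, so Arjun is a related party to Stonebridge Industries Corp.

Yes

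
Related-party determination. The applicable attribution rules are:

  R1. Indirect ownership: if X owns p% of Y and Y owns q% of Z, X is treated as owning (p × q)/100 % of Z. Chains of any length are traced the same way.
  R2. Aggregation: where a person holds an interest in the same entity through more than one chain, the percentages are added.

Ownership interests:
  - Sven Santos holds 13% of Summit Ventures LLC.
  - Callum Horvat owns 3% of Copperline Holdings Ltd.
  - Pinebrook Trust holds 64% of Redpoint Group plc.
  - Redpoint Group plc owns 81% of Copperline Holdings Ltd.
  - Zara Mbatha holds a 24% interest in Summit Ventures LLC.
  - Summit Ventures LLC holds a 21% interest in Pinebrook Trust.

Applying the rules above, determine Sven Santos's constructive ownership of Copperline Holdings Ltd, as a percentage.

Chain via Summit Ventures LLC → Pinebrook Trust → Redpoint Group plc (R1): 13% × 21% × 64% × 81% = 1.415232% of Copperline Holdings Ltd.

1.415232%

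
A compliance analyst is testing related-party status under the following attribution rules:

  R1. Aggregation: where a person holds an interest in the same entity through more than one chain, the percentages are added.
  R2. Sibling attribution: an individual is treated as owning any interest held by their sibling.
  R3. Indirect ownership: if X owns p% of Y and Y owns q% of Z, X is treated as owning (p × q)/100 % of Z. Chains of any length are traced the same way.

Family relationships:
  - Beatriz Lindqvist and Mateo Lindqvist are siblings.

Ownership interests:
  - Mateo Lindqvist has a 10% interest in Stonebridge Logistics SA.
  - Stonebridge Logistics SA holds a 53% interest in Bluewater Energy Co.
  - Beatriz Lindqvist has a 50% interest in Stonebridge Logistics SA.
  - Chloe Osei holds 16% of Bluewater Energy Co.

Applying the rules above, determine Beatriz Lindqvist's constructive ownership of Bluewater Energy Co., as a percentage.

31.8%

By sibling attribution (R2), Beatriz Lindqvist is treated as also owning Mateo Lindqvist's interest in Stonebridge Logistics SA, giving 50% + 10% = 60%.
Chain via Stonebridge Logistics SA (R3): 60% × 53% = 31.8% of Bluewater Energy Co.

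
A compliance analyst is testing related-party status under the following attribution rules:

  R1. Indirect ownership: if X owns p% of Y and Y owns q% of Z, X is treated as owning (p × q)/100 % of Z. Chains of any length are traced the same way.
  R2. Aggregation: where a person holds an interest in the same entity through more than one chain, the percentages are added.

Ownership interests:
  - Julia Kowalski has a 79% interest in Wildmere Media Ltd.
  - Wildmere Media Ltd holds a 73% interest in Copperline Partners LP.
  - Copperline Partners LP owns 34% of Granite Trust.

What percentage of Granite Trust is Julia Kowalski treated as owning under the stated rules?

Chain via Wildmere Media Ltd → Copperline Partners LP (R1): 79% × 73% × 34% = 19.6078% of Granite Trust.

19.6078%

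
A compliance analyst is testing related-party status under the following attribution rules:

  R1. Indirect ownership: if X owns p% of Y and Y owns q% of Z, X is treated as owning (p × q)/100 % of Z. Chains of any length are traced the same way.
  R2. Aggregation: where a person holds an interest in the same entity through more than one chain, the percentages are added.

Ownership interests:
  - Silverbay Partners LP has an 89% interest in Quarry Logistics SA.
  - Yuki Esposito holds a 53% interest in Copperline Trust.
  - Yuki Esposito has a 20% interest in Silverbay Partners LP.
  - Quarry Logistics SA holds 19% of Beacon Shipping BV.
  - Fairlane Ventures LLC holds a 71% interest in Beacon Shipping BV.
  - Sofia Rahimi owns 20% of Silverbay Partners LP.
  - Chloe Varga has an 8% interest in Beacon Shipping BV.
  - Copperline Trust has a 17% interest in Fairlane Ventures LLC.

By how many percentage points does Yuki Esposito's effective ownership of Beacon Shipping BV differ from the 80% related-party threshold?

70.2209

Chain via Silverbay Partners LP → Quarry Logistics SA (R1): 20% × 89% × 19% = 3.382% of Beacon Shipping BV.
Chain via Copperline Trust → Fairlane Ventures LLC (R1): 53% × 17% × 71% = 6.3971% of Beacon Shipping BV.
Aggregating (R2): 3.382% + 6.3971% = 9.7791%.
9.7791% falls short of the 80% threshold by 70.2209 percentage points.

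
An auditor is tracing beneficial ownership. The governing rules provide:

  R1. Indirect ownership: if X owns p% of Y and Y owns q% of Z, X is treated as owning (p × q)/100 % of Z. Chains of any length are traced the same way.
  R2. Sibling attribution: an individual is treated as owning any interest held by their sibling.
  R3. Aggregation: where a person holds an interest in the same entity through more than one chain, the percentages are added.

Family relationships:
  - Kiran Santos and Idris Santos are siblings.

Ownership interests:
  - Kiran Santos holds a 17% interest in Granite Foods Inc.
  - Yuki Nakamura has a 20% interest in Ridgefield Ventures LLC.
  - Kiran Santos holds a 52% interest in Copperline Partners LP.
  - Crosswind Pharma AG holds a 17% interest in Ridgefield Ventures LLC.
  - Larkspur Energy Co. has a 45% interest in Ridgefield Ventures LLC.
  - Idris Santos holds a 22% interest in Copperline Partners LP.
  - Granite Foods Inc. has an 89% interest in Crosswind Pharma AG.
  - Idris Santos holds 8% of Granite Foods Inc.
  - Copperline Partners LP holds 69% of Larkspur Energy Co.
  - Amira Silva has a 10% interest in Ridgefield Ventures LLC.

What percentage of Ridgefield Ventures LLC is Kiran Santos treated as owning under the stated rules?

By sibling attribution (R2), Kiran Santos is treated as also owning Idris Santos's interest in Copperline Partners LP, giving 52% + 22% = 74%.
By sibling attribution (R2), Kiran Santos is treated as also owning Idris Santos's interest in Granite Foods Inc, giving 17% + 8% = 25%.
Chain via Copperline Partners LP → Larkspur Energy Co. (R1): 74% × 69% × 45% = 22.977% of Ridgefield Ventures LLC.
Chain via Granite Foods Inc. → Crosswind Pharma AG (R1): 25% × 89% × 17% = 3.7825% of Ridgefield Ventures LLC.
Aggregating (R3): 22.977% + 3.7825% = 26.7595%.

26.7595%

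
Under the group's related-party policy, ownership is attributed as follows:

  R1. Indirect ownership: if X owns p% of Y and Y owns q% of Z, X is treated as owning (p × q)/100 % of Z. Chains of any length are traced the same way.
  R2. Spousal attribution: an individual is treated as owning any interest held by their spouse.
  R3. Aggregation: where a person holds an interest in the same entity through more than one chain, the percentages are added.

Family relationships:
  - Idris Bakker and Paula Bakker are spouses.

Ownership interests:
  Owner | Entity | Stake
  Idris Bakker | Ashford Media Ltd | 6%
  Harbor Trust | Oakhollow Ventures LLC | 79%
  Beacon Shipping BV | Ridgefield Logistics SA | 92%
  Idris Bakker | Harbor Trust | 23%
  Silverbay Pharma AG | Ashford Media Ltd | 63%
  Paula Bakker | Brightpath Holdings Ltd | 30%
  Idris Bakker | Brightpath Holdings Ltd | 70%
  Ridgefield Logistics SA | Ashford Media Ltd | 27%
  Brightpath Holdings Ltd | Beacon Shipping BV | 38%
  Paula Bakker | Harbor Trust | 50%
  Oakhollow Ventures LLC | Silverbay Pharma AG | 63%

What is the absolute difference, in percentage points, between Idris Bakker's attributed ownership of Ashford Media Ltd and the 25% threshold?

13.328423

By spousal attribution (R2), Idris Bakker is treated as also owning Paula Bakker's interest in Harbor Trust, giving 23% + 50% = 73%.
By spousal attribution (R2), Idris Bakker is treated as also owning Paula Bakker's interest in Brightpath Holdings Ltd, giving 70% + 30% = 100%.
Chain via Harbor Trust → Oakhollow Ventures LLC → Silverbay Pharma AG (R1): 73% × 79% × 63% × 63% = 22.889223% of Ashford Media Ltd.
Chain via Brightpath Holdings Ltd → Beacon Shipping BV → Ridgefield Logistics SA (R1): 100% × 38% × 92% × 27% = 9.4392% of Ashford Media Ltd.
Direct interest in Ashford Media Ltd: 6%.
Aggregating (R3): 22.889223% + 9.4392% + 6% = 38.328423%.
38.328423% exceeds the 25% threshold by 13.328423 percentage points.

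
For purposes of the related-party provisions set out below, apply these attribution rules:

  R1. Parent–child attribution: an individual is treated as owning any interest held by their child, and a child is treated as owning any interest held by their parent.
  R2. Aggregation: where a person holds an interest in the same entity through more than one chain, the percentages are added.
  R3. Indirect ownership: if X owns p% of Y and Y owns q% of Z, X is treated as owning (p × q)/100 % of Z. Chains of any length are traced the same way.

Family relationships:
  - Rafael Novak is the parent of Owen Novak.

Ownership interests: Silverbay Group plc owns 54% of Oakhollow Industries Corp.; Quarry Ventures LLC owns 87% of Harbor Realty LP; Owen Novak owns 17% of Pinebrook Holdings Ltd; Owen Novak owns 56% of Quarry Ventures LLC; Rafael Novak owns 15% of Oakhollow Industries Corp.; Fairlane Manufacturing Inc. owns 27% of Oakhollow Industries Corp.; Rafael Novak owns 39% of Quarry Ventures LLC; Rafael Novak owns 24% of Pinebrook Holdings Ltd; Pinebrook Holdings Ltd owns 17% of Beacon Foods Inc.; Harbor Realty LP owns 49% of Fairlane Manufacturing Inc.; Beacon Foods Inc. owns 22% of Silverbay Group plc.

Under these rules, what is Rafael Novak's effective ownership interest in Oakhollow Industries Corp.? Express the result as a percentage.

26.762631%

By parent–child attribution (R1), Rafael Novak is treated as also owning Owen Novak's interest in Quarry Ventures LLC, giving 39% + 56% = 95%.
By parent–child attribution (R1), Rafael Novak is treated as also owning Owen Novak's interest in Pinebrook Holdings Ltd, giving 24% + 17% = 41%.
Chain via Quarry Ventures LLC → Harbor Realty LP → Fairlane Manufacturing Inc. (R3): 95% × 87% × 49% × 27% = 10.934595% of Oakhollow Industries Corp.
Chain via Pinebrook Holdings Ltd → Beacon Foods Inc. → Silverbay Group plc (R3): 41% × 17% × 22% × 54% = 0.828036% of Oakhollow Industries Corp.
Direct interest in Oakhollow Industries Corp: 15%.
Aggregating (R2): 10.934595% + 0.828036% + 15% = 26.762631%.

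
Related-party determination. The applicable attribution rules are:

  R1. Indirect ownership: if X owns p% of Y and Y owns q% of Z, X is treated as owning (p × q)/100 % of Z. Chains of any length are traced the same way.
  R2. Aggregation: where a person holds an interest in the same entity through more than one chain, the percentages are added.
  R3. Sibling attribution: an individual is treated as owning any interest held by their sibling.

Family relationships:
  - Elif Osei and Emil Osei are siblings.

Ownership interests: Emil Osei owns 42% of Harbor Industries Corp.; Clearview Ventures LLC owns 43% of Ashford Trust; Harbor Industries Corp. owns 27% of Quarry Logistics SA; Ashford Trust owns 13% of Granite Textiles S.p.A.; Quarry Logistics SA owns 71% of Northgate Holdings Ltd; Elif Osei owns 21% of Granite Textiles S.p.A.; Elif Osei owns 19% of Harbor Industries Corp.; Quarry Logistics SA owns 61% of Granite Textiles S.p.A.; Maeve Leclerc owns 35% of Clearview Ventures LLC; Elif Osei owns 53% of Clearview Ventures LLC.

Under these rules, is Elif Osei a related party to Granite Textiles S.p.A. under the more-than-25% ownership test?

By sibling attribution (R3), Elif Osei is treated as also owning Emil Osei's interest in Harbor Industries Corp, giving 19% + 42% = 61%.
Chain via Clearview Ventures LLC → Ashford Trust (R1): 53% × 43% × 13% = 2.9627% of Granite Textiles S.p.A.
Chain via Harbor Industries Corp. → Quarry Logistics SA (R1): 61% × 27% × 61% = 10.0467% of Granite Textiles S.p.A.
Direct interest in Granite Textiles S.p.A: 21%.
Aggregating (R2): 2.9627% + 10.0467% + 21% = 34.0094%.
34.0094% exceeds the 25% threshold, so Elif is a related party to Granite Textiles S.p.A.

Yes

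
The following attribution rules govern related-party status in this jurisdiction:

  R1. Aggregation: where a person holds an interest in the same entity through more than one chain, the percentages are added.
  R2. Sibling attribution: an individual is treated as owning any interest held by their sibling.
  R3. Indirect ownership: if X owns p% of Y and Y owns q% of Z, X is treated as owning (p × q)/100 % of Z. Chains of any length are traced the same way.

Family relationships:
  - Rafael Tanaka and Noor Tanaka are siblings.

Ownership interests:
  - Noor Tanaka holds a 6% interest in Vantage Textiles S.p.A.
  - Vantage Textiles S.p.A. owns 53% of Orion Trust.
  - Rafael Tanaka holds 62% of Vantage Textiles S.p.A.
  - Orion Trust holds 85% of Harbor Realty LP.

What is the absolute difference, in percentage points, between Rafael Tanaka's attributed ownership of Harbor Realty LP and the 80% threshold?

49.366

By sibling attribution (R2), Rafael Tanaka is treated as also owning Noor Tanaka's interest in Vantage Textiles S.p.A, giving 62% + 6% = 68%.
Chain via Vantage Textiles S.p.A. → Orion Trust (R3): 68% × 53% × 85% = 30.634% of Harbor Realty LP.
30.634% falls short of the 80% threshold by 49.366 percentage points.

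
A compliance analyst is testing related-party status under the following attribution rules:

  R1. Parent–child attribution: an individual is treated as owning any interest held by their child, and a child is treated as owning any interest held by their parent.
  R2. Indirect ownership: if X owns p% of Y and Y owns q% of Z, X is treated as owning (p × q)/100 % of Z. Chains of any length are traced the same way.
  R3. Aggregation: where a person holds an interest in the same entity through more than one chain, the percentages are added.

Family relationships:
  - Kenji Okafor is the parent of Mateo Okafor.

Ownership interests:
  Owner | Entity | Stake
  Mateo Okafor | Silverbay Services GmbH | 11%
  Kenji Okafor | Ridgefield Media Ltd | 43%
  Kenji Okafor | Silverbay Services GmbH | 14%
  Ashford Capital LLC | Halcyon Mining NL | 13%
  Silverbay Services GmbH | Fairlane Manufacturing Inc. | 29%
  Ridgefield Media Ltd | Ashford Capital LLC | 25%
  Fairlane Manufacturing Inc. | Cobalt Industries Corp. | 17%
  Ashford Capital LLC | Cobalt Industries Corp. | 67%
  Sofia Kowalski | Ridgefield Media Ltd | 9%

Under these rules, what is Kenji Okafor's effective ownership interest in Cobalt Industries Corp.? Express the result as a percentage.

8.435%

By parent–child attribution (R1), Kenji Okafor is treated as also owning Mateo Okafor's interest in Silverbay Services GmbH, giving 14% + 11% = 25%.
Chain via Ridgefield Media Ltd → Ashford Capital LLC (R2): 43% × 25% × 67% = 7.2025% of Cobalt Industries Corp.
Chain via Silverbay Services GmbH → Fairlane Manufacturing Inc. (R2): 25% × 29% × 17% = 1.2325% of Cobalt Industries Corp.
Aggregating (R3): 7.2025% + 1.2325% = 8.435%.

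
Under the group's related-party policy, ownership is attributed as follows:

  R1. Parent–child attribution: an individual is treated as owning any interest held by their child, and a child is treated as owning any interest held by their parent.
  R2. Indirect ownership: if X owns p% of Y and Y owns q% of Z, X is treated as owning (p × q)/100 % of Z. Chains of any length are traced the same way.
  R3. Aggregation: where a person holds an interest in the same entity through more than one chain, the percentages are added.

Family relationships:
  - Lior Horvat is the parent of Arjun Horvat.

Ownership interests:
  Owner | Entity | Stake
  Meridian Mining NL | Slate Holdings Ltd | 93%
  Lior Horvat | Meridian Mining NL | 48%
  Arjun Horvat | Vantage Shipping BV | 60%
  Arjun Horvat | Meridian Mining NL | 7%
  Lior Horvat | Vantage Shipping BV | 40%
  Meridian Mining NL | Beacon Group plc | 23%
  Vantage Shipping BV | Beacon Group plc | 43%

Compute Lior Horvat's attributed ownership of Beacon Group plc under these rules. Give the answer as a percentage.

By parent–child attribution (R1), Lior Horvat is treated as also owning Arjun Horvat's interest in Vantage Shipping BV, giving 40% + 60% = 100%.
By parent–child attribution (R1), Lior Horvat is treated as also owning Arjun Horvat's interest in Meridian Mining NL, giving 48% + 7% = 55%.
Chain via Vantage Shipping BV (R2): 100% × 43% = 43% of Beacon Group plc.
Chain via Meridian Mining NL (R2): 55% × 23% = 12.65% of Beacon Group plc.
Aggregating (R3): 43% + 12.65% = 55.65%.

55.65%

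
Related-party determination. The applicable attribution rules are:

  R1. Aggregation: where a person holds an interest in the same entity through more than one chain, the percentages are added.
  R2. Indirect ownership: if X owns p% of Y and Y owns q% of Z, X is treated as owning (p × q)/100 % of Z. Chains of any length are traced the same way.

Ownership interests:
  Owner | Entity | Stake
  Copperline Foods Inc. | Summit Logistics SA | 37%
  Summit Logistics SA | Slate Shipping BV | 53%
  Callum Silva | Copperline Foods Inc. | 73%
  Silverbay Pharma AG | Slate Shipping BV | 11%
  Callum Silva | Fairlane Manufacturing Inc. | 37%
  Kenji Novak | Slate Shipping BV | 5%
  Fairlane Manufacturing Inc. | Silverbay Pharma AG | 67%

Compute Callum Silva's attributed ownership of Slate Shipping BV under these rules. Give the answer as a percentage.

Chain via Copperline Foods Inc. → Summit Logistics SA (R2): 73% × 37% × 53% = 14.3153% of Slate Shipping BV.
Chain via Fairlane Manufacturing Inc. → Silverbay Pharma AG (R2): 37% × 67% × 11% = 2.7269% of Slate Shipping BV.
Aggregating (R1): 14.3153% + 2.7269% = 17.0422%.

17.0422%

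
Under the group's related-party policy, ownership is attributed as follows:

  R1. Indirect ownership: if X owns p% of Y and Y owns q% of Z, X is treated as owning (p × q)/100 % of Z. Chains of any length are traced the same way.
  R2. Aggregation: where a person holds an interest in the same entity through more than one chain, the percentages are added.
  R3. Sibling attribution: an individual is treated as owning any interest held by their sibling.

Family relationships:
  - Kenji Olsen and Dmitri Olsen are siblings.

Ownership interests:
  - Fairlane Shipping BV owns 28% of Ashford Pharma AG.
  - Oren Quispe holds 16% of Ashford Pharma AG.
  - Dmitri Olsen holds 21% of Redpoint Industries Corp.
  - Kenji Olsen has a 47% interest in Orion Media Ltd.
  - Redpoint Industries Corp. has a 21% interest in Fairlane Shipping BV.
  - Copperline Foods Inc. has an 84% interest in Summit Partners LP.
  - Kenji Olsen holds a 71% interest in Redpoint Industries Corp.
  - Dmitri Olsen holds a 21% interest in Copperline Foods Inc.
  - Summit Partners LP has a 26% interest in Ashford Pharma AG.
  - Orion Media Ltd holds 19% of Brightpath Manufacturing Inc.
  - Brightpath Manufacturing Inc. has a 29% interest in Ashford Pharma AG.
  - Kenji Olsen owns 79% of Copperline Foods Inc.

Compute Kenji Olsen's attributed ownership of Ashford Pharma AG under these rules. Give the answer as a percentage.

By sibling attribution (R3), Kenji Olsen is treated as also owning Dmitri Olsen's interest in Copperline Foods Inc, giving 79% + 21% = 100%.
By sibling attribution (R3), Kenji Olsen is treated as also owning Dmitri Olsen's interest in Redpoint Industries Corp, giving 71% + 21% = 92%.
Chain via Copperline Foods Inc. → Summit Partners LP (R1): 100% × 84% × 26% = 21.84% of Ashford Pharma AG.
Chain via Redpoint Industries Corp. → Fairlane Shipping BV (R1): 92% × 21% × 28% = 5.4096% of Ashford Pharma AG.
Chain via Orion Media Ltd → Brightpath Manufacturing Inc. (R1): 47% × 19% × 29% = 2.5897% of Ashford Pharma AG.
Aggregating (R2): 21.84% + 5.4096% + 2.5897% = 29.8393%.

29.8393%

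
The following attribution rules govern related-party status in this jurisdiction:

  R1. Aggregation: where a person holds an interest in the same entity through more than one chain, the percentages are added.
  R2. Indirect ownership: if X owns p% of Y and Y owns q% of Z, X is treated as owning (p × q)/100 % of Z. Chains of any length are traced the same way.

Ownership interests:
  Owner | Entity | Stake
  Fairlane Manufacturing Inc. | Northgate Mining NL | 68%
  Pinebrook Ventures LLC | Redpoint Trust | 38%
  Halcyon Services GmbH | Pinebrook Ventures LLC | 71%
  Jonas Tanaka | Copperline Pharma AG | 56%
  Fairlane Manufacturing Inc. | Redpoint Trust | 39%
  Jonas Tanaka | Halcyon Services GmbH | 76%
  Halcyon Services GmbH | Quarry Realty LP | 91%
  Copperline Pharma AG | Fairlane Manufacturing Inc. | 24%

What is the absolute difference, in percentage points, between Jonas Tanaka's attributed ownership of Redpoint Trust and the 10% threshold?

Chain via Copperline Pharma AG → Fairlane Manufacturing Inc. (R2): 56% × 24% × 39% = 5.2416% of Redpoint Trust.
Chain via Halcyon Services GmbH → Pinebrook Ventures LLC (R2): 76% × 71% × 38% = 20.5048% of Redpoint Trust.
Aggregating (R1): 5.2416% + 20.5048% = 25.7464%.
25.7464% exceeds the 10% threshold by 15.7464 percentage points.

15.7464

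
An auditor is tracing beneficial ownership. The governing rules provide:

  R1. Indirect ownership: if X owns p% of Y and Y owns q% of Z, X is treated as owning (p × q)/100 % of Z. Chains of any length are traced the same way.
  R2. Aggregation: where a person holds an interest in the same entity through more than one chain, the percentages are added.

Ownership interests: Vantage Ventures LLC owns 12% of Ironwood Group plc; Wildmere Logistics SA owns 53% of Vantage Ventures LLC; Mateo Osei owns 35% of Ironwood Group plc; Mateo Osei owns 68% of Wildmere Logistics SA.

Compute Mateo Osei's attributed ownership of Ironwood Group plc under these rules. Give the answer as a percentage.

Chain via Wildmere Logistics SA → Vantage Ventures LLC (R1): 68% × 53% × 12% = 4.3248% of Ironwood Group plc.
Direct interest in Ironwood Group plc: 35%.
Aggregating (R2): 4.3248% + 35% = 39.3248%.

39.3248%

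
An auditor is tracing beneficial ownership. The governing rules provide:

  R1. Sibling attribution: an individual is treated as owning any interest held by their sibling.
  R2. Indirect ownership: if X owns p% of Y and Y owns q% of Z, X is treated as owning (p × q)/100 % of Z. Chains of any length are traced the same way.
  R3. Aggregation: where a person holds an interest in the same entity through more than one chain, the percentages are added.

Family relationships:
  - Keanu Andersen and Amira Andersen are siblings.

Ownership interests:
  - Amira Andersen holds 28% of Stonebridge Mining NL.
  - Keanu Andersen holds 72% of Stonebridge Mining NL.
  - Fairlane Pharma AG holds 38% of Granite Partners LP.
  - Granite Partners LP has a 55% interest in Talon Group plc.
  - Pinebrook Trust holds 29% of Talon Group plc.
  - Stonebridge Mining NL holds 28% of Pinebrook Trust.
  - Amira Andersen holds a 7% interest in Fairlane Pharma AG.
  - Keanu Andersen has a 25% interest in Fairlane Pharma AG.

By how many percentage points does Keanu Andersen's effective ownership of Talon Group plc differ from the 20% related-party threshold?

5.192

By sibling attribution (R1), Keanu Andersen is treated as also owning Amira Andersen's interest in Fairlane Pharma AG, giving 25% + 7% = 32%.
By sibling attribution (R1), Keanu Andersen is treated as also owning Amira Andersen's interest in Stonebridge Mining NL, giving 72% + 28% = 100%.
Chain via Fairlane Pharma AG → Granite Partners LP (R2): 32% × 38% × 55% = 6.688% of Talon Group plc.
Chain via Stonebridge Mining NL → Pinebrook Trust (R2): 100% × 28% × 29% = 8.12% of Talon Group plc.
Aggregating (R3): 6.688% + 8.12% = 14.808%.
14.808% falls short of the 20% threshold by 5.192 percentage points.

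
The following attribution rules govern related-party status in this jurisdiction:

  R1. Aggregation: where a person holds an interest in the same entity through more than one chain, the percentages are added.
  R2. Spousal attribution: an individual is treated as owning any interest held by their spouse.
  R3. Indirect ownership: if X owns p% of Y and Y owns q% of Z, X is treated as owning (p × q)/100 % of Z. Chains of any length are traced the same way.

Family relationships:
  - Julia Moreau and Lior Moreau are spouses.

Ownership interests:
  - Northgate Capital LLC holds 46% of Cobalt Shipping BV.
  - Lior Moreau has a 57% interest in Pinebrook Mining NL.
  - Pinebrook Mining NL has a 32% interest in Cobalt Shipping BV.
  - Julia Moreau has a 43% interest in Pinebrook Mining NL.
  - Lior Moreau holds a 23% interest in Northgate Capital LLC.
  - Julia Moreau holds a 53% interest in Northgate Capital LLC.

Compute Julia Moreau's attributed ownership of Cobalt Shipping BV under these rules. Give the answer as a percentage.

66.96%

By spousal attribution (R2), Julia Moreau is treated as also owning Lior Moreau's interest in Pinebrook Mining NL, giving 43% + 57% = 100%.
By spousal attribution (R2), Julia Moreau is treated as also owning Lior Moreau's interest in Northgate Capital LLC, giving 53% + 23% = 76%.
Chain via Pinebrook Mining NL (R3): 100% × 32% = 32% of Cobalt Shipping BV.
Chain via Northgate Capital LLC (R3): 76% × 46% = 34.96% of Cobalt Shipping BV.
Aggregating (R1): 32% + 34.96% = 66.96%.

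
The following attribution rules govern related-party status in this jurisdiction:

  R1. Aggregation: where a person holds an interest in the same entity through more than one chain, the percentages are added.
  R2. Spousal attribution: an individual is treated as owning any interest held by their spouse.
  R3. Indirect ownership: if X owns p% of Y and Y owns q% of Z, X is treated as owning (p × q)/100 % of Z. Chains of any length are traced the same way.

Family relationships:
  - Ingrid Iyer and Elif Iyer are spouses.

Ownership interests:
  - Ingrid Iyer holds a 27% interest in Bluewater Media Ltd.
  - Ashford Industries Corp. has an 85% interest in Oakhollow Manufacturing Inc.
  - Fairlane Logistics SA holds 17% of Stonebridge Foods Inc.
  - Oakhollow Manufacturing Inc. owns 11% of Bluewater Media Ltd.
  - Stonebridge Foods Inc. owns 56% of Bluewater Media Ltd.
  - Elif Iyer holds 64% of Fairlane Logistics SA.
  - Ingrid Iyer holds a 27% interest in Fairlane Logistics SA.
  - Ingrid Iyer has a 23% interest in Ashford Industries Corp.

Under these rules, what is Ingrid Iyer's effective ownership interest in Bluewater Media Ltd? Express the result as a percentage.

By spousal attribution (R2), Ingrid Iyer is treated as also owning Elif Iyer's interest in Fairlane Logistics SA, giving 27% + 64% = 91%.
Chain via Ashford Industries Corp. → Oakhollow Manufacturing Inc. (R3): 23% × 85% × 11% = 2.1505% of Bluewater Media Ltd.
Chain via Fairlane Logistics SA → Stonebridge Foods Inc. (R3): 91% × 17% × 56% = 8.6632% of Bluewater Media Ltd.
Direct interest in Bluewater Media Ltd: 27%.
Aggregating (R1): 2.1505% + 8.6632% + 27% = 37.8137%.

37.8137%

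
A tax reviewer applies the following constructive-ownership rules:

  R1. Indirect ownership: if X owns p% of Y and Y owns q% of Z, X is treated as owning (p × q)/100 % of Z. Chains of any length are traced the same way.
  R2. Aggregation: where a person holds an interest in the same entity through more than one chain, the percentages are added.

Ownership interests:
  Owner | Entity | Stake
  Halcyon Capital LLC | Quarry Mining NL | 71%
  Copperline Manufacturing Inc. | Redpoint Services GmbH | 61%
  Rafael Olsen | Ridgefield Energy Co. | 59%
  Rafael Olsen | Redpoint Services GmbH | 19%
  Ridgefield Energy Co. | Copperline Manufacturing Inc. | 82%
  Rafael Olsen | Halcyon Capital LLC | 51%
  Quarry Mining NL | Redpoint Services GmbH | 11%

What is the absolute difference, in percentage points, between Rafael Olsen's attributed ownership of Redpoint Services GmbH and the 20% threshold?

Chain via Ridgefield Energy Co. → Copperline Manufacturing Inc. (R1): 59% × 82% × 61% = 29.5118% of Redpoint Services GmbH.
Chain via Halcyon Capital LLC → Quarry Mining NL (R1): 51% × 71% × 11% = 3.9831% of Redpoint Services GmbH.
Direct interest in Redpoint Services GmbH: 19%.
Aggregating (R2): 29.5118% + 3.9831% + 19% = 52.4949%.
52.4949% exceeds the 20% threshold by 32.4949 percentage points.

32.4949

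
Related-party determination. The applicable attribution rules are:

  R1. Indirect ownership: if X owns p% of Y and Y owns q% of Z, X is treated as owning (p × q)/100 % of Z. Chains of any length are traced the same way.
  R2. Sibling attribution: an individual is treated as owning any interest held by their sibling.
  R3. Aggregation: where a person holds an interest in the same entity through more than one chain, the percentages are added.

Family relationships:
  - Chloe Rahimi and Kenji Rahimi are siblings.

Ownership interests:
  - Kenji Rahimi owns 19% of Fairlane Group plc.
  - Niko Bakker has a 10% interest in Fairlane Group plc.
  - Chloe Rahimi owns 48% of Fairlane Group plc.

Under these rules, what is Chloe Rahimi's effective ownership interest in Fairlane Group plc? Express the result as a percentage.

By sibling attribution (R2), Chloe Rahimi is treated as also owning Kenji Rahimi's interest in Fairlane Group plc, giving 48% + 19% = 67%.
Direct interest in Fairlane Group plc: 67%.

67%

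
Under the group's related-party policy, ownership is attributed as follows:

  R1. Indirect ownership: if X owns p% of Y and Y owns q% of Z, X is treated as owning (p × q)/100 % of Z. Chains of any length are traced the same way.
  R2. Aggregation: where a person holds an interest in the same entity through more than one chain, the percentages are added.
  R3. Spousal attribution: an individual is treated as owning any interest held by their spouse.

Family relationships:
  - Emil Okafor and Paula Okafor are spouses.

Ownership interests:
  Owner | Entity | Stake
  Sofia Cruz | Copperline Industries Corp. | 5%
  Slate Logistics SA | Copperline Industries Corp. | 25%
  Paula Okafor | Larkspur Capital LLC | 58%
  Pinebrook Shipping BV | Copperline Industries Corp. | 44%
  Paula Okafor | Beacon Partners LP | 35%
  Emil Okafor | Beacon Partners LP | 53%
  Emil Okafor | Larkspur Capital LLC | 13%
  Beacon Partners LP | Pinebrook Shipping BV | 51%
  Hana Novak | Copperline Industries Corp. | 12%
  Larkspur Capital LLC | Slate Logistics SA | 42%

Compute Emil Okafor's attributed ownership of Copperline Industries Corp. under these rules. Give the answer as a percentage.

By spousal attribution (R3), Emil Okafor is treated as also owning Paula Okafor's interest in Beacon Partners LP, giving 53% + 35% = 88%.
By spousal attribution (R3), Emil Okafor is treated as also owning Paula Okafor's interest in Larkspur Capital LLC, giving 13% + 58% = 71%.
Chain via Beacon Partners LP → Pinebrook Shipping BV (R1): 88% × 51% × 44% = 19.7472% of Copperline Industries Corp.
Chain via Larkspur Capital LLC → Slate Logistics SA (R1): 71% × 42% × 25% = 7.455% of Copperline Industries Corp.
Aggregating (R2): 19.7472% + 7.455% = 27.2022%.

27.2022%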